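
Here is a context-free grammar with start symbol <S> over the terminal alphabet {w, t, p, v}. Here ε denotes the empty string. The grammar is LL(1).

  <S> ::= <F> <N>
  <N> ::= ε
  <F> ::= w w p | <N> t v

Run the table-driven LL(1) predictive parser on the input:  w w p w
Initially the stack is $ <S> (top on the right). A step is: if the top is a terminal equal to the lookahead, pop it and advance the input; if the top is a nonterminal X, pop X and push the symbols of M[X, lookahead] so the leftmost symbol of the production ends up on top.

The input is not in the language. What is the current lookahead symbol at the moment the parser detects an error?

w

step 1: stack=$ <S>  input=w w p w $  — expand <S> ::= <F> <N>
step 2: stack=$ <N> <F>  input=w w p w $  — expand <F> ::= w w p
step 3: stack=$ <N> p w w  input=w w p w $  — match w
step 4: stack=$ <N> p w  input=w p w $  — match w
step 5: stack=$ <N> p  input=p w $  — match p
step 6: stack=$ <N>  input=w $  — error: M[<N>, w] is empty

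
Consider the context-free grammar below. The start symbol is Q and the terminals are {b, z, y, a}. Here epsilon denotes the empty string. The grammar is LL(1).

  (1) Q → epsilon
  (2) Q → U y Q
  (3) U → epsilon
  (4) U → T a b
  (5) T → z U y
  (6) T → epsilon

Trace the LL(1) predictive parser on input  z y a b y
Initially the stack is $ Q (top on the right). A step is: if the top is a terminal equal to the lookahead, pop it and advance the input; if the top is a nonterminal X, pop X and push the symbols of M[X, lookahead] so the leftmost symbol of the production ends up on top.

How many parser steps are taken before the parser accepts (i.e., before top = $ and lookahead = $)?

step 1: stack=$ Q  input=z y a b y $  — expand Q → U y Q
step 2: stack=$ Q y U  input=z y a b y $  — expand U → T a b
step 3: stack=$ Q y b a T  input=z y a b y $  — expand T → z U y
step 4: stack=$ Q y b a y U z  input=z y a b y $  — match z
step 5: stack=$ Q y b a y U  input=y a b y $  — expand U → epsilon
step 6: stack=$ Q y b a y  input=y a b y $  — match y
step 7: stack=$ Q y b a  input=a b y $  — match a
step 8: stack=$ Q y b  input=b y $  — match b
step 9: stack=$ Q y  input=y $  — match y
step 10: stack=$ Q  input=$  — expand Q → epsilon
Accept reached after 10 steps.

10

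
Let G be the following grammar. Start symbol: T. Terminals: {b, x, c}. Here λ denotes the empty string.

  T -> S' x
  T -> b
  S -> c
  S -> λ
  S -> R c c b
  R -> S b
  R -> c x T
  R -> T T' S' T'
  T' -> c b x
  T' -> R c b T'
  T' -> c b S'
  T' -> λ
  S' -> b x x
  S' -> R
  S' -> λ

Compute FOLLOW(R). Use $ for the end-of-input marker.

FIRST(T): from T->S' x we get {b, c, x}; from T->b we get {b}. So FIRST(T) = {b, c, x}.
FIRST(S): from S->c we get {c}; from S->λ we get {λ}; from S->R c c b we get {b, c, x}. So FIRST(S) = {λ, b, c, x}.
FIRST(R): from R->S b we get {b, c, x}; from R->c x T we get {c}; from R->T T' S' T' we get {b, c, x}. So FIRST(R) = {b, c, x}.
FIRST(T'): from T'->c b x we get {c}; from T'->R c b T' we get {b, c, x}; from T'->c b S' we get {c}; from T'->λ we get {λ}. So FIRST(T') = {λ, b, c, x}.
FIRST(S'): from S'->b x x we get {b}; from S'->R we get {b, c, x}; from S'->λ we get {λ}. So FIRST(S') = {λ, b, c, x}.
FOLLOW(T) includes $ since T is the start symbol.
FOLLOW(S): in R->S b, S is followed by b with FIRST {b}. Thus FOLLOW(S) = {b}.
FOLLOW(T): in R->c x T, the suffix after T is empty, so FOLLOW(T) ⊇ FOLLOW(R) = {b, c, x}; in R->T T' S' T', T is followed by T' S' T' with FIRST {λ, b, c, x}; in R->T T' S' T', the suffix after T is nullable, so FOLLOW(T) ⊇ FOLLOW(R) = {b, c, x}. Thus FOLLOW(T) = {$, b, c, x}.
FOLLOW(R): in S->R c c b, R is followed by c c b with FIRST {c}; in T'->R c b T', R is followed by c b T' with FIRST {c}; in S'->R, the suffix after R is empty, so FOLLOW(R) ⊇ FOLLOW(S') = {b, c, x}. Thus FOLLOW(R) = {b, c, x}.
FOLLOW(T'): in R->T T' S' T' (occurrence 1), T' is followed by S' T' with FIRST {λ, b, c, x}; in R->T T' S' T' (occurrence 1), the suffix after T' is nullable, so FOLLOW(T') ⊇ FOLLOW(R) = {b, c, x}; in R->T T' S' T' (occurrence 2), the suffix after T' is empty, so FOLLOW(T') ⊇ FOLLOW(R) = {b, c, x}; in T'->R c b T', the suffix after T' is empty (adds nothing new). Thus FOLLOW(T') = {b, c, x}.
FOLLOW(S'): in T->S' x, S' is followed by x with FIRST {x}; in R->T T' S' T', S' is followed by T' with FIRST {λ, b, c, x}; in R->T T' S' T', the suffix after S' is nullable, so FOLLOW(S') ⊇ FOLLOW(R) = {b, c, x}; in T'->c b S', the suffix after S' is empty, so FOLLOW(S') ⊇ FOLLOW(T') = {b, c, x}. Thus FOLLOW(S') = {b, c, x}.

{b, c, x}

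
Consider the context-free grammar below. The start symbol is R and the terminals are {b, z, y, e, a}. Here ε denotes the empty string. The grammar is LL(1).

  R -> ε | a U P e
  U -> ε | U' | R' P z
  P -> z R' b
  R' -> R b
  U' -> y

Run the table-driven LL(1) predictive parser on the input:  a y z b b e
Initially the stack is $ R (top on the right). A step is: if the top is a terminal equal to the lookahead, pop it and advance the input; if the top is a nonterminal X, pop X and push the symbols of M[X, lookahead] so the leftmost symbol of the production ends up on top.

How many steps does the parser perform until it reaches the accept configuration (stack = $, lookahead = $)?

      Stack       Input          Action
   1  $ R         a y z b b e $  expand R -> a U P e
   2  $ e P U a   a y z b b e $  match a
   3  $ e P U     y z b b e $    expand U -> U'
   4  $ e P U'    y z b b e $    expand U' -> y
   5  $ e P y     y z b b e $    match y
   6  $ e P       z b b e $      expand P -> z R' b
   7  $ e b R' z  z b b e $      match z
   8  $ e b R'    b b e $        expand R' -> R b
   9  $ e b b R   b b e $        expand R -> ε
  10  $ e b b     b b e $        match b
  11  $ e b       b e $          match b
  12  $ e         e $            match e
Accept reached after 12 steps.

12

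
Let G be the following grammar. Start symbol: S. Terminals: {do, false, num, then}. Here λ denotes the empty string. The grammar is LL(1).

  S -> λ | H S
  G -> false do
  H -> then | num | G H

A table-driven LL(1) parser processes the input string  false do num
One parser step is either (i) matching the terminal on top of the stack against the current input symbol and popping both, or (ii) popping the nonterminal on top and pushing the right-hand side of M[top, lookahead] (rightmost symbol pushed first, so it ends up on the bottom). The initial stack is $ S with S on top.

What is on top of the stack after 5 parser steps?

step 1: stack=$ S  input=false do num $  — expand S -> H S
step 2: stack=$ S H  input=false do num $  — expand H -> G H
step 3: stack=$ S H G  input=false do num $  — expand G -> false do
step 4: stack=$ S H do false  input=false do num $  — match false
step 5: stack=$ S H do  input=do num $  — match do
Stack after step 5: $ S H (top = H).

H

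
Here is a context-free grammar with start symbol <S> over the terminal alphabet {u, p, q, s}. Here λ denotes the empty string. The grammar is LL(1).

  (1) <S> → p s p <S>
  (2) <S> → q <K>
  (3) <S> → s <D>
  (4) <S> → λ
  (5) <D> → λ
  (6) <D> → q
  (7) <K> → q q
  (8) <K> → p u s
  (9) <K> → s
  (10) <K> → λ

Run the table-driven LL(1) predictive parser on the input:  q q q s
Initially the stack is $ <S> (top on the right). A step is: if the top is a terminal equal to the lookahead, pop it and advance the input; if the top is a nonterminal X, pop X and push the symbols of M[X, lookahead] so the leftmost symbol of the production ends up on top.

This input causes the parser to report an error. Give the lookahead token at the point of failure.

step 1: stack=$ <S>  input=q q q s $  — expand <S> → q <K>
step 2: stack=$ <K> q  input=q q q s $  — match q
step 3: stack=$ <K>  input=q q s $  — expand <K> → q q
step 4: stack=$ q q  input=q q s $  — match q
step 5: stack=$ q  input=q s $  — match q
step 6: stack=$  input=s $  — error: stack empty but input remains

s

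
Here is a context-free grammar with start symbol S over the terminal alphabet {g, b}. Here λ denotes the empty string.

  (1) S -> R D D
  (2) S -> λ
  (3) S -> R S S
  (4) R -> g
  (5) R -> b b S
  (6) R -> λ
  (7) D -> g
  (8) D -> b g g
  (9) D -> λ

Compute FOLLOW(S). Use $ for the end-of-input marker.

FIRST(R): from R->g we get {g}; from R->b b S we get {b}; from R->λ we get {λ}. So FIRST(R) = {λ, b, g}.
FIRST(D): from D->g we get {g}; from D->b g g we get {b}; from D->λ we get {λ}. So FIRST(D) = {λ, b, g}.
FIRST(S): from S->R D D we get {λ, b, g}; from S->λ we get {λ}; from S->R S S we get {λ, b, g}. So FIRST(S) = {λ, b, g}.
FOLLOW(S) includes $ since S is the start symbol.
FOLLOW(S): in S->R S S (occurrence 1), S is followed by S with FIRST {λ, b, g}; in S->R S S (occurrence 1), the suffix after S is nullable (adds nothing new); in S->R S S (occurrence 2), the suffix after S is empty (adds nothing new); in R->b b S, the suffix after S is empty, so FOLLOW(S) ⊇ FOLLOW(R) = {$, b, g}. Thus FOLLOW(S) = {$, b, g}.
FOLLOW(R): in S->R D D, R is followed by D D with FIRST {λ, b, g}; in S->R D D, the suffix after R is nullable, so FOLLOW(R) ⊇ FOLLOW(S) = {$, b, g}; in S->R S S, R is followed by S S with FIRST {λ, b, g}; in S->R S S, the suffix after R is nullable, so FOLLOW(R) ⊇ FOLLOW(S) = {$, b, g}. Thus FOLLOW(R) = {$, b, g}.
FOLLOW(D): in S->R D D (occurrence 1), D is followed by D with FIRST {λ, b, g}; in S->R D D (occurrence 1), the suffix after D is nullable, so FOLLOW(D) ⊇ FOLLOW(S) = {$, b, g}; in S->R D D (occurrence 2), the suffix after D is empty, so FOLLOW(D) ⊇ FOLLOW(S) = {$, b, g}. Thus FOLLOW(D) = {$, b, g}.

{$, b, g}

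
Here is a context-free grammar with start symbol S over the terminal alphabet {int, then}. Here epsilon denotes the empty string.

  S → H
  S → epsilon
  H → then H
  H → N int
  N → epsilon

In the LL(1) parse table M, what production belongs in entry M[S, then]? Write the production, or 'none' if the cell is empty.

FIRST(N) = {epsilon}
FIRST(H) = {int, then}  (via N int)
FIRST(S) = {epsilon, int, then}  (via H)
FOLLOW(S) includes $ since S is the start symbol.
FOLLOW(S): S appears on no right-hand side. Thus FOLLOW(S) = {$}.
For S → H: FIRST(H) = {int, then}, so it goes in M[S, t] for t ∈ {int, then}.
For S → epsilon: FIRST(epsilon) = {epsilon}, so it goes in M[S, t] for t ∈ {}; since epsilon ∈ FIRST, also for every t ∈ FOLLOW(S) = {$}.

S → H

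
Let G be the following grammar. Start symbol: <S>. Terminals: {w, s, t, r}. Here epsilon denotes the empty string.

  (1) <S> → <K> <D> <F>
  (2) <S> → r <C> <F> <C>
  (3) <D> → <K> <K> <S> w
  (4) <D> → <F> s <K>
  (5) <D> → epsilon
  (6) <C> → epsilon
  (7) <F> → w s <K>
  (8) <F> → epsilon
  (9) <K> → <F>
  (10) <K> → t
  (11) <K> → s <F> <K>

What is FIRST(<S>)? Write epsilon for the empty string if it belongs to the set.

{epsilon, r, s, t, w}

FIRST(<C>): from <C>→epsilon we get {epsilon}. So FIRST(<C>) = {epsilon}.
FIRST(<F>): from <F>→w s <K> we get {w}; from <F>→epsilon we get {epsilon}. So FIRST(<F>) = {epsilon, w}.
FIRST(<K>): from <K>→<F> we get {epsilon, w}; from <K>→t we get {t}; from <K>→s <F> <K> we get {s}. So FIRST(<K>) = {epsilon, s, t, w}.
FIRST(<S>): from <S>→<K> <D> <F> we get {epsilon, r, s, t, w}; from <S>→r <C> <F> <C> we get {r}. So FIRST(<S>) = {epsilon, r, s, t, w}.
FIRST(<D>): from <D>→<K> <K> <S> w we get {r, s, t, w}; from <D>→<F> s <K> we get {s, w}; from <D>→epsilon we get {epsilon}. So FIRST(<D>) = {epsilon, r, s, t, w}.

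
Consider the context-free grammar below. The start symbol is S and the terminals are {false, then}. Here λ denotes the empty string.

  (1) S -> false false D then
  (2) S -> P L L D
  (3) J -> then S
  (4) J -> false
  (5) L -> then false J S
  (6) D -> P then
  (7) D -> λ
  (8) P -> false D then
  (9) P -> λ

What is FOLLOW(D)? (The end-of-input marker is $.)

{$, false, then}

FIRST(J) = {false, then}
FIRST(L) = {then}
FIRST(P) = {λ, false}
FIRST(S) = {false, then}  (via P L L D)
FIRST(D) = {λ, false, then}  (via P then)
FOLLOW(S) includes $ since S is the start symbol.
FOLLOW(J): in L->then false J S, J is followed by S with FIRST {false, then}. Thus FOLLOW(J) = {false, then}.
FOLLOW(P): in S->P L L D, P is followed by L L D with FIRST {then}; in D->P then, P is followed by then with FIRST {then}. Thus FOLLOW(P) = {then}.
FOLLOW(S): in J->then S, the suffix after S is empty, so FOLLOW(S) ⊇ FOLLOW(J) = {false, then}; in L->then false J S, the suffix after S is empty, so FOLLOW(S) ⊇ FOLLOW(L) = {$, false, then}. Thus FOLLOW(S) = {$, false, then}.
FOLLOW(L): in S->P L L D (occurrence 1), L is followed by L D with FIRST {then}; in S->P L L D (occurrence 2), L is followed by D with FIRST {λ, false, then}; in S->P L L D (occurrence 2), the suffix after L is nullable, so FOLLOW(L) ⊇ FOLLOW(S) = {$, false, then}. Thus FOLLOW(L) = {$, false, then}.
FOLLOW(D): in S->false false D then, D is followed by then with FIRST {then}; in S->P L L D, the suffix after D is empty, so FOLLOW(D) ⊇ FOLLOW(S) = {$, false, then}; in P->false D then, D is followed by then with FIRST {then}. Thus FOLLOW(D) = {$, false, then}.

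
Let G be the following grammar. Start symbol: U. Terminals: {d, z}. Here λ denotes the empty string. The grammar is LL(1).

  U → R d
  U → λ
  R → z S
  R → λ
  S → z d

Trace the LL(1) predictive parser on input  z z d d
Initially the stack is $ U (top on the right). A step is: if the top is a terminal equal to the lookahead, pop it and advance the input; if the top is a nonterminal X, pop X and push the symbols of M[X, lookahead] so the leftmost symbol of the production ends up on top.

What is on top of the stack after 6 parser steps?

     Stack    Input      Action
  1  $ U      z z d d $  expand U → R d
  2  $ d R    z z d d $  expand R → z S
  3  $ d S z  z z d d $  match z
  4  $ d S    z d d $    expand S → z d
  5  $ d d z  z d d $    match z
  6  $ d d    d d $      match d
Stack after step 6: $ d (top = d).

d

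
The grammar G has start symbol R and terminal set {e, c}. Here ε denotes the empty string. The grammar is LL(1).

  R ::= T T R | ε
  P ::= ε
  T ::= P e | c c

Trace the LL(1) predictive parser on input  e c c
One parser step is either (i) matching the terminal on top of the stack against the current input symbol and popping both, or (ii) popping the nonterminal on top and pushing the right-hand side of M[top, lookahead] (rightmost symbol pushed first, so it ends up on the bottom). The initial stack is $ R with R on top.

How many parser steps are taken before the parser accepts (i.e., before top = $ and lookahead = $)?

8

step 1: stack=$ R  input=e c c $  — expand R ::= T T R
step 2: stack=$ R T T  input=e c c $  — expand T ::= P e
step 3: stack=$ R T e P  input=e c c $  — expand P ::= ε
step 4: stack=$ R T e  input=e c c $  — match e
step 5: stack=$ R T  input=c c $  — expand T ::= c c
step 6: stack=$ R c c  input=c c $  — match c
step 7: stack=$ R c  input=c $  — match c
step 8: stack=$ R  input=$  — expand R ::= ε
Accept reached after 8 steps.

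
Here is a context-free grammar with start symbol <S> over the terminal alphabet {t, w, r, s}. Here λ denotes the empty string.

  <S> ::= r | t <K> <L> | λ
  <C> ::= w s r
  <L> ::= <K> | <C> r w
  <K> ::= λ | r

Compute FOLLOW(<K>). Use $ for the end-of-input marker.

{$, r, w}

FIRST(<S>): from <S>::=r we get {r}; from <S>::=t <K> <L> we get {t}; from <S>::=λ we get {λ}. So FIRST(<S>) = {λ, r, t}.
FIRST(<C>): from <C>::=w s r we get {w}. So FIRST(<C>) = {w}.
FIRST(<K>): from <K>::=λ we get {λ}; from <K>::=r we get {r}. So FIRST(<K>) = {λ, r}.
FIRST(<L>): from <L>::=<K> we get {λ, r}; from <L>::=<C> r w we get {w}. So FIRST(<L>) = {λ, r, w}.
FOLLOW(<S>) includes $ since <S> is the start symbol.
FOLLOW(<S>): <S> appears on no right-hand side. Thus FOLLOW(<S>) = {$}.
FOLLOW(<C>): in <L>::=<C> r w, <C> is followed by r w with FIRST {r}. Thus FOLLOW(<C>) = {r}.
FOLLOW(<L>): in <S>::=t <K> <L>, the suffix after <L> is empty, so FOLLOW(<L>) ⊇ FOLLOW(<S>) = {$}. Thus FOLLOW(<L>) = {$}.
FOLLOW(<K>): in <S>::=t <K> <L>, <K> is followed by <L> with FIRST {λ, r, w}; in <S>::=t <K> <L>, the suffix after <K> is nullable, so FOLLOW(<K>) ⊇ FOLLOW(<S>) = {$}; in <L>::=<K>, the suffix after <K> is empty, so FOLLOW(<K>) ⊇ FOLLOW(<L>) = {$}. Thus FOLLOW(<K>) = {$, r, w}.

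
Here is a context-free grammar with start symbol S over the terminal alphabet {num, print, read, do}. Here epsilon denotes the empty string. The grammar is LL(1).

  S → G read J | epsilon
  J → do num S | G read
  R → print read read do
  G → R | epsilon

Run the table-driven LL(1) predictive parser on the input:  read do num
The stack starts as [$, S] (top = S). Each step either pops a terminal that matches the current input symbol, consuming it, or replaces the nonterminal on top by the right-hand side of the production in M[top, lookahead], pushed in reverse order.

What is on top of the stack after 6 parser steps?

S

step 1: stack=$ S  input=read do num $  — expand S → G read J
step 2: stack=$ J read G  input=read do num $  — expand G → epsilon
step 3: stack=$ J read  input=read do num $  — match read
step 4: stack=$ J  input=do num $  — expand J → do num S
step 5: stack=$ S num do  input=do num $  — match do
step 6: stack=$ S num  input=num $  — match num
Stack after step 6: $ S (top = S).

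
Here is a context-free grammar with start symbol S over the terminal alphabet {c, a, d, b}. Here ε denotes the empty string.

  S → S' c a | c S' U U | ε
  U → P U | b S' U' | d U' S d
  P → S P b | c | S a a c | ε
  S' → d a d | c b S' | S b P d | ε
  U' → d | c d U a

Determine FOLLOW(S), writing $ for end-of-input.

{$, a, b, c, d}

FIRST(U'): from U'→d we get {d}; from U'→c d U a we get {c}. So FIRST(U') = {c, d}.
FIRST(S): from S→S' c a we get {b, c, d}; from S→c S' U U we get {c}; from S→ε we get {ε}. So FIRST(S) = {ε, b, c, d}.
FIRST(P): from P→S P b we get {a, b, c, d}; from P→c we get {c}; from P→S a a c we get {a, b, c, d}; from P→ε we get {ε}. So FIRST(P) = {ε, a, b, c, d}.
FIRST(S'): from S'→d a d we get {d}; from S'→c b S' we get {c}; from S'→S b P d we get {b, c, d}; from S'→ε we get {ε}. So FIRST(S') = {ε, b, c, d}.
FIRST(U): from U→P U we get {a, b, c, d}; from U→b S' U' we get {b}; from U→d U' S d we get {d}. So FIRST(U) = {a, b, c, d}.
FOLLOW(S) includes $ since S is the start symbol.
FOLLOW(S): in U→d U' S d, S is followed by d with FIRST {d}; in P→S P b, S is followed by P b with FIRST {a, b, c, d}; in P→S a a c, S is followed by a a c with FIRST {a}; in S'→S b P d, S is followed by b P d with FIRST {b}. Thus FOLLOW(S) = {$, a, b, c, d}.
FOLLOW(U): in S→c S' U U (occurrence 1), U is followed by U with FIRST {a, b, c, d}; in S→c S' U U (occurrence 2), the suffix after U is empty, so FOLLOW(U) ⊇ FOLLOW(S) = {$, a, b, c, d}; in U→P U, the suffix after U is empty (adds nothing new); in U'→c d U a, U is followed by a with FIRST {a}. Thus FOLLOW(U) = {$, a, b, c, d}.
FOLLOW(P): in U→P U, P is followed by U with FIRST {a, b, c, d}; in P→S P b, P is followed by b with FIRST {b}; in S'→S b P d, P is followed by d with FIRST {d}. Thus FOLLOW(P) = {a, b, c, d}.
FOLLOW(S'): in S→S' c a, S' is followed by c a with FIRST {c}; in S→c S' U U, S' is followed by U U with FIRST {a, b, c, d}; in U→b S' U', S' is followed by U' with FIRST {c, d}; in S'→c b S', the suffix after S' is empty (adds nothing new). Thus FOLLOW(S') = {a, b, c, d}.
FOLLOW(U'): in U→b S' U', the suffix after U' is empty, so FOLLOW(U') ⊇ FOLLOW(U) = {$, a, b, c, d}; in U→d U' S d, U' is followed by S d with FIRST {b, c, d}. Thus FOLLOW(U') = {$, a, b, c, d}.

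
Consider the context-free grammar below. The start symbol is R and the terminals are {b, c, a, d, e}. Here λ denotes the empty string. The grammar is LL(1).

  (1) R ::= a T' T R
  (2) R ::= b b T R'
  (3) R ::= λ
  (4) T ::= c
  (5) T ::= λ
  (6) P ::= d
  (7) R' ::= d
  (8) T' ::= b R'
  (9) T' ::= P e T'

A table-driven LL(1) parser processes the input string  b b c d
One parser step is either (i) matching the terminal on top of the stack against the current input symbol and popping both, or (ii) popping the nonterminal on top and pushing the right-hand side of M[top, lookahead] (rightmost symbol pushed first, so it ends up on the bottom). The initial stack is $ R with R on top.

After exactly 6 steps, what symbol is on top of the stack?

d

step 1: stack=$ R  input=b b c d $  — expand R ::= b b T R'
step 2: stack=$ R' T b b  input=b b c d $  — match b
step 3: stack=$ R' T b  input=b c d $  — match b
step 4: stack=$ R' T  input=c d $  — expand T ::= c
step 5: stack=$ R' c  input=c d $  — match c
step 6: stack=$ R'  input=d $  — expand R' ::= d
Stack after step 6: $ d (top = d).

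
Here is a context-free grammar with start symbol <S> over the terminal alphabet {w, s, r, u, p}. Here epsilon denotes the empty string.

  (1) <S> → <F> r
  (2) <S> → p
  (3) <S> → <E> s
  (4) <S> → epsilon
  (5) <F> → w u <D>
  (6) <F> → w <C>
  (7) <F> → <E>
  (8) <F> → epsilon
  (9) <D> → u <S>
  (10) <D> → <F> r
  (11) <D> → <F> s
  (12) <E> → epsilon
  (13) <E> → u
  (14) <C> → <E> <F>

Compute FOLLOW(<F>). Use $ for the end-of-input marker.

FIRST(<E>) = {epsilon, u}
FIRST(<F>) = {epsilon, u, w}  (via <E>)
FIRST(<S>) = {epsilon, p, r, s, u, w}  (via <F> r, <E> s)
FIRST(<D>) = {r, s, u, w}  (via <F> r, <F> s)
FIRST(<C>) = {epsilon, u, w}  (via <E> <F>)
FOLLOW(<S>) includes $ since <S> is the start symbol.
FOLLOW(<S>): in <D>→u <S>, the suffix after <S> is empty, so FOLLOW(<S>) ⊇ FOLLOW(<D>) = {r, s}. Thus FOLLOW(<S>) = {$, r, s}.
FOLLOW(<F>): in <S>→<F> r, <F> is followed by r with FIRST {r}; in <D>→<F> r, <F> is followed by r with FIRST {r}; in <D>→<F> s, <F> is followed by s with FIRST {s}; in <C>→<E> <F>, the suffix after <F> is empty, so FOLLOW(<F>) ⊇ FOLLOW(<C>) = {r, s}. Thus FOLLOW(<F>) = {r, s}.
FOLLOW(<D>): in <F>→w u <D>, the suffix after <D> is empty, so FOLLOW(<D>) ⊇ FOLLOW(<F>) = {r, s}. Thus FOLLOW(<D>) = {r, s}.
FOLLOW(<C>): in <F>→w <C>, the suffix after <C> is empty, so FOLLOW(<C>) ⊇ FOLLOW(<F>) = {r, s}. Thus FOLLOW(<C>) = {r, s}.
FOLLOW(<E>): in <S>→<E> s, <E> is followed by s with FIRST {s}; in <F>→<E>, the suffix after <E> is empty, so FOLLOW(<E>) ⊇ FOLLOW(<F>) = {r, s}; in <C>→<E> <F>, <E> is followed by <F> with FIRST {epsilon, u, w}; in <C>→<E> <F>, the suffix after <E> is nullable, so FOLLOW(<E>) ⊇ FOLLOW(<C>) = {r, s}. Thus FOLLOW(<E>) = {r, s, u, w}.

{r, s}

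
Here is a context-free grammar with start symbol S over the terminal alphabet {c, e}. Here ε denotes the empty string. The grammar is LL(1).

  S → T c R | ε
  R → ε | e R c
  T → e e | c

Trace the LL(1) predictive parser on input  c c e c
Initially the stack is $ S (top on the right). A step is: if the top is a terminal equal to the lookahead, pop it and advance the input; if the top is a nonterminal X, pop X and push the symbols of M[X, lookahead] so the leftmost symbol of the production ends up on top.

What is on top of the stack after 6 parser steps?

     Stack    Input      Action
  1  $ S      c c e c $  expand S → T c R
  2  $ R c T  c c e c $  expand T → c
  3  $ R c c  c c e c $  match c
  4  $ R c    c e c $    match c
  5  $ R      e c $      expand R → e R c
  6  $ c R e  e c $      match e
Stack after step 6: $ c R (top = R).

R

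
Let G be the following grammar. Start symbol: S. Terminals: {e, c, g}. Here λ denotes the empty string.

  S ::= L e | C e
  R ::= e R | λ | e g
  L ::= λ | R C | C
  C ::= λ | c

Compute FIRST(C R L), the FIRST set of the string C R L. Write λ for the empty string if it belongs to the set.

FIRST(R): from R::=e R we get {e}; from R::=λ we get {λ}; from R::=e g we get {e}. So FIRST(R) = {λ, e}.
FIRST(C): from C::=λ we get {λ}; from C::=c we get {c}. So FIRST(C) = {λ, c}.
FIRST(L): from L::=λ we get {λ}; from L::=R C we get {λ, c, e}; from L::=C we get {λ, c}. So FIRST(L) = {λ, c, e}.
FIRST(S): from S::=L e we get {c, e}; from S::=C e we get {c, e}. So FIRST(S) = {c, e}.
FIRST(C R L): take FIRST of each symbol in turn, carrying on past any symbol whose FIRST contains λ; result {λ, c, e}.

{λ, c, e}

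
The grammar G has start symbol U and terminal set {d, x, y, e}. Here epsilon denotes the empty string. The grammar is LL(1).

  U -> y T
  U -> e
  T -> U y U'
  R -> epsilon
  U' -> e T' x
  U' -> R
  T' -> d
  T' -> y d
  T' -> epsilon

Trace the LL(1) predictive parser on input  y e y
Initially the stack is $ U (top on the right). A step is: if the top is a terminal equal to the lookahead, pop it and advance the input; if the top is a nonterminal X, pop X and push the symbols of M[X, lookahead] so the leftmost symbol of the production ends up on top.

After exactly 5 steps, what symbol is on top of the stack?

     Stack     Input    Action
  1  $ U       y e y $  expand U -> y T
  2  $ T y     y e y $  match y
  3  $ T       e y $    expand T -> U y U'
  4  $ U' y U  e y $    expand U -> e
  5  $ U' y e  e y $    match e
Stack after step 5: $ U' y (top = y).

y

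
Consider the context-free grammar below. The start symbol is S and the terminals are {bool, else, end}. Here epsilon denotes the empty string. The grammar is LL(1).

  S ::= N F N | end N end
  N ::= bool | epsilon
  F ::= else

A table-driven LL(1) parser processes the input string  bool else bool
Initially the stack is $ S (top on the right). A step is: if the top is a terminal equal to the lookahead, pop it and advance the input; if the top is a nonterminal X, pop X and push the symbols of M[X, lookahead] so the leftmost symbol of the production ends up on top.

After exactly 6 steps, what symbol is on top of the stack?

     Stack       Input             Action
  1  $ S         bool else bool $  expand S ::= N F N
  2  $ N F N     bool else bool $  expand N ::= bool
  3  $ N F bool  bool else bool $  match bool
  4  $ N F       else bool $       expand F ::= else
  5  $ N else    else bool $       match else
  6  $ N         bool $            expand N ::= bool
Stack after step 6: $ bool (top = bool).

bool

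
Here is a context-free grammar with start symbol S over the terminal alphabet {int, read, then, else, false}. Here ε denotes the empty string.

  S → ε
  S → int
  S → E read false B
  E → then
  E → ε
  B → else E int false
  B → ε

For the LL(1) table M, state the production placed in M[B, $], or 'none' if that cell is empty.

FIRST(E) = {ε, then}
FIRST(B) = {ε, else}
FIRST(S) = {ε, int, read, then}  (via E read false B)
FOLLOW(S) includes $ since S is the start symbol.
FOLLOW(S): S appears on no right-hand side. Thus FOLLOW(S) = {$}.
FOLLOW(B): in S→E read false B, the suffix after B is empty, so FOLLOW(B) ⊇ FOLLOW(S) = {$}. Thus FOLLOW(B) = {$}.
For B → else E int false: FIRST(else E int false) = {else}, so it goes in M[B, t] for t ∈ {else}.
For B → ε: FIRST(ε) = {ε}, so it goes in M[B, t] for t ∈ {}; since ε ∈ FIRST, also for every t ∈ FOLLOW(B) = {$}.

B → ε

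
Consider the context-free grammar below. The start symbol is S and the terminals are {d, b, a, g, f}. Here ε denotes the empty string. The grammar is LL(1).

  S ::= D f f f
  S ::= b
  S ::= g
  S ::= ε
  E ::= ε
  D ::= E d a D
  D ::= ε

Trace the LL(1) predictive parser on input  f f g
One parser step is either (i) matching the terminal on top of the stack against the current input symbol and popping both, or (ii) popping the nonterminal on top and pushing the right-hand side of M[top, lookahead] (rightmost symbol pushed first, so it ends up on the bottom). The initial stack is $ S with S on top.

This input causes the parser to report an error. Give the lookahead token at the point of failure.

     Stack      Input    Action
  1  $ S        f f g $  expand S ::= D f f f
  2  $ f f f D  f f g $  expand D ::= ε
  3  $ f f f    f f g $  match f
  4  $ f f      f g $    match f
  5  $ f        g $      error: top is terminal f but lookahead is g

g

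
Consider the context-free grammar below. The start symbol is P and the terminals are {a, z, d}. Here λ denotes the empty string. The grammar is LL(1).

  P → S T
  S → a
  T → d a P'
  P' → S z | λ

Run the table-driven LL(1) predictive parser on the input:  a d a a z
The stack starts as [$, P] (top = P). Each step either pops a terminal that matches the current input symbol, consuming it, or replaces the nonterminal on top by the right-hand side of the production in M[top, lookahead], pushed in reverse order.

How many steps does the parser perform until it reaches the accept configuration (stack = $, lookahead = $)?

10

step 1: stack=$ P  input=a d a a z $  — expand P → S T
step 2: stack=$ T S  input=a d a a z $  — expand S → a
step 3: stack=$ T a  input=a d a a z $  — match a
step 4: stack=$ T  input=d a a z $  — expand T → d a P'
step 5: stack=$ P' a d  input=d a a z $  — match d
step 6: stack=$ P' a  input=a a z $  — match a
step 7: stack=$ P'  input=a z $  — expand P' → S z
step 8: stack=$ z S  input=a z $  — expand S → a
step 9: stack=$ z a  input=a z $  — match a
step 10: stack=$ z  input=z $  — match z
Accept reached after 10 steps.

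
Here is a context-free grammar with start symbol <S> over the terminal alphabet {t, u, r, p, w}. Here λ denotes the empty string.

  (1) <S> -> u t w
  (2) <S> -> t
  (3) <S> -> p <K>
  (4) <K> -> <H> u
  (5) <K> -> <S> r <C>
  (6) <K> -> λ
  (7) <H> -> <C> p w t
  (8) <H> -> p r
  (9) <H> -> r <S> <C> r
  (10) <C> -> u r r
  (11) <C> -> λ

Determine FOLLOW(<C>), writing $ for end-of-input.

{$, p, r, u}

FIRST(<S>) = {p, t, u}
FIRST(<C>) = {λ, u}
FIRST(<H>) = {p, r, u}  (via <C> p w t)
FIRST(<K>) = {λ, p, r, t, u}  (via <H> u, <S> r <C>)
FOLLOW(<S>) includes $ since <S> is the start symbol.
FOLLOW(<S>): in <K>-><S> r <C>, <S> is followed by r <C> with FIRST {r}; in <H>->r <S> <C> r, <S> is followed by <C> r with FIRST {r, u}. Thus FOLLOW(<S>) = {$, r, u}.
FOLLOW(<K>): in <S>->p <K>, the suffix after <K> is empty, so FOLLOW(<K>) ⊇ FOLLOW(<S>) = {$, r, u}. Thus FOLLOW(<K>) = {$, r, u}.
FOLLOW(<H>): in <K>-><H> u, <H> is followed by u with FIRST {u}. Thus FOLLOW(<H>) = {u}.
FOLLOW(<C>): in <K>-><S> r <C>, the suffix after <C> is empty, so FOLLOW(<C>) ⊇ FOLLOW(<K>) = {$, r, u}; in <H>-><C> p w t, <C> is followed by p w t with FIRST {p}; in <H>->r <S> <C> r, <C> is followed by r with FIRST {r}. Thus FOLLOW(<C>) = {$, p, r, u}.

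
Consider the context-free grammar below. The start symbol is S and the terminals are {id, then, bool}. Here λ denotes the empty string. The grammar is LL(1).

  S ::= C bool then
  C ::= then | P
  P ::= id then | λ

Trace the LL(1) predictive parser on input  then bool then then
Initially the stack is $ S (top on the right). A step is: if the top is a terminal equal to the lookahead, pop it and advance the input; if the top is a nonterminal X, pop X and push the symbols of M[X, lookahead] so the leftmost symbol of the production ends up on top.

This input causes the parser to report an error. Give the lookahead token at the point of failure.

then

step 1: stack=$ S  input=then bool then then $  — expand S ::= C bool then
step 2: stack=$ then bool C  input=then bool then then $  — expand C ::= then
step 3: stack=$ then bool then  input=then bool then then $  — match then
step 4: stack=$ then bool  input=bool then then $  — match bool
step 5: stack=$ then  input=then then $  — match then
step 6: stack=$  input=then $  — error: stack empty but input remains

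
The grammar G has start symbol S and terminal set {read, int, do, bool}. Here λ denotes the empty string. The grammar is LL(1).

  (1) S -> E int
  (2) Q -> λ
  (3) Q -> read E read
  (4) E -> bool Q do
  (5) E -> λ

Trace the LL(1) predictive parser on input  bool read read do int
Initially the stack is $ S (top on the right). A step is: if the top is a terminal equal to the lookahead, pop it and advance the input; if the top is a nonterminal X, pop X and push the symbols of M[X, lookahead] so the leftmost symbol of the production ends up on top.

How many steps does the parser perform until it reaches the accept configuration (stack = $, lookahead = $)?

     Stack                 Input                    Action
  1  $ S                   bool read read do int $  expand S -> E int
  2  $ int E               bool read read do int $  expand E -> bool Q do
  3  $ int do Q bool       bool read read do int $  match bool
  4  $ int do Q            read read do int $       expand Q -> read E read
  5  $ int do read E read  read read do int $       match read
  6  $ int do read E       read do int $            expand E -> λ
  7  $ int do read         read do int $            match read
  8  $ int do              do int $                 match do
  9  $ int                 int $                    match int
Accept reached after 9 steps.

9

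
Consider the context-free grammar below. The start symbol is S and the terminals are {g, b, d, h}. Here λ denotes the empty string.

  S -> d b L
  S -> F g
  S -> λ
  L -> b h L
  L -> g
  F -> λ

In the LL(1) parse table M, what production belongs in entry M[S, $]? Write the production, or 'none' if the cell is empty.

S -> λ

FIRST(L): from L->b h L we get {b}; from L->g we get {g}. So FIRST(L) = {b, g}.
FIRST(F): from F->λ we get {λ}. So FIRST(F) = {λ}.
FIRST(S): from S->d b L we get {d}; from S->F g we get {g}; from S->λ we get {λ}. So FIRST(S) = {λ, d, g}.
FOLLOW(S) includes $ since S is the start symbol.
FOLLOW(S): S appears on no right-hand side. Thus FOLLOW(S) = {$}.
For S -> d b L: FIRST(d b L) = {d}, so it goes in M[S, t] for t ∈ {d}.
For S -> F g: FIRST(F g) = {g}, so it goes in M[S, t] for t ∈ {g}.
For S -> λ: FIRST(λ) = {λ}, so it goes in M[S, t] for t ∈ {}; since λ ∈ FIRST, also for every t ∈ FOLLOW(S) = {$}.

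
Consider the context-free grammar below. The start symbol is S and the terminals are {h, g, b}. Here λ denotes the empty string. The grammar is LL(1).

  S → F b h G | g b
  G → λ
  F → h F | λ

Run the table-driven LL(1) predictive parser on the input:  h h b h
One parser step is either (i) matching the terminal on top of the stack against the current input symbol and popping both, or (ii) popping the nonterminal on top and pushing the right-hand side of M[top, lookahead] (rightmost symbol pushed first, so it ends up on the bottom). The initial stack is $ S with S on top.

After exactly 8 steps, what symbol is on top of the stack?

G

step 1: stack=$ S  input=h h b h $  — expand S → F b h G
step 2: stack=$ G h b F  input=h h b h $  — expand F → h F
step 3: stack=$ G h b F h  input=h h b h $  — match h
step 4: stack=$ G h b F  input=h b h $  — expand F → h F
step 5: stack=$ G h b F h  input=h b h $  — match h
step 6: stack=$ G h b F  input=b h $  — expand F → λ
step 7: stack=$ G h b  input=b h $  — match b
step 8: stack=$ G h  input=h $  — match h
Stack after step 8: $ G (top = G).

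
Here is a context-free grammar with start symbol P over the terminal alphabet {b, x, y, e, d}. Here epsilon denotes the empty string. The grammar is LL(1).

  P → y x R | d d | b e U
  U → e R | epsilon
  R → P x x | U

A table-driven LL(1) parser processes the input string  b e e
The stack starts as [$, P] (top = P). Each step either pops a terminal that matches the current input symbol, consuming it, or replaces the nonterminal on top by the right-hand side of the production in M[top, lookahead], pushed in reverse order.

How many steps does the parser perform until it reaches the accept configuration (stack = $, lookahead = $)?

7

     Stack    Input    Action
  1  $ P      b e e $  expand P → b e U
  2  $ U e b  b e e $  match b
  3  $ U e    e e $    match e
  4  $ U      e $      expand U → e R
  5  $ R e    e $      match e
  6  $ R      $        expand R → U
  7  $ U      $        expand U → epsilon
Accept reached after 7 steps.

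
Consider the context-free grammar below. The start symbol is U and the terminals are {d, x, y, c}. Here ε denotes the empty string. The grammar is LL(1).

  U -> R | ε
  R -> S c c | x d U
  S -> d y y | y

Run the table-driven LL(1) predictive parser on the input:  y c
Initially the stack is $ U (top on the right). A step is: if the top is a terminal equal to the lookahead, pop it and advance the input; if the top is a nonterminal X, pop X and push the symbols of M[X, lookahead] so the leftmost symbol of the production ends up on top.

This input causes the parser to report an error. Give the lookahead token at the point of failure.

$

step 1: stack=$ U  input=y c $  — expand U -> R
step 2: stack=$ R  input=y c $  — expand R -> S c c
step 3: stack=$ c c S  input=y c $  — expand S -> y
step 4: stack=$ c c y  input=y c $  — match y
step 5: stack=$ c c  input=c $  — match c
step 6: stack=$ c  input=$  — error: top is terminal c but lookahead is $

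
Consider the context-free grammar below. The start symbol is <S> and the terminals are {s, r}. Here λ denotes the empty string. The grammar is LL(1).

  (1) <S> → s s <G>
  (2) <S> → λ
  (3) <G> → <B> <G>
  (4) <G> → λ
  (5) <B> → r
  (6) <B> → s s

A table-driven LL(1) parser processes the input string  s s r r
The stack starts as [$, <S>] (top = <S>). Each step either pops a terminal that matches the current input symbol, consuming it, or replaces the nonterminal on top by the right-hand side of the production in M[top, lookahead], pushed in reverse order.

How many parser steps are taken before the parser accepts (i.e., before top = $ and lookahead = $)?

step 1: stack=$ <S>  input=s s r r $  — expand <S> → s s <G>
step 2: stack=$ <G> s s  input=s s r r $  — match s
step 3: stack=$ <G> s  input=s r r $  — match s
step 4: stack=$ <G>  input=r r $  — expand <G> → <B> <G>
step 5: stack=$ <G> <B>  input=r r $  — expand <B> → r
step 6: stack=$ <G> r  input=r r $  — match r
step 7: stack=$ <G>  input=r $  — expand <G> → <B> <G>
step 8: stack=$ <G> <B>  input=r $  — expand <B> → r
step 9: stack=$ <G> r  input=r $  — match r
step 10: stack=$ <G>  input=$  — expand <G> → λ
Accept reached after 10 steps.

10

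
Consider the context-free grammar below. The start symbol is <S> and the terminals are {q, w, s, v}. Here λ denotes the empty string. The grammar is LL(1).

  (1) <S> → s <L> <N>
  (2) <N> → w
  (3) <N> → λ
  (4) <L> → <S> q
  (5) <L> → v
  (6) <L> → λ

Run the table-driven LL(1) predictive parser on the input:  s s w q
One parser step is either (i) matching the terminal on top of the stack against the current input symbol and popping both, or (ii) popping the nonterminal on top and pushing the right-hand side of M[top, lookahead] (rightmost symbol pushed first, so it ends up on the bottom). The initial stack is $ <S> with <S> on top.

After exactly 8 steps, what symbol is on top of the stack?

q

     Stack              Input      Action
  1  $ <S>              s s w q $  expand <S> → s <L> <N>
  2  $ <N> <L> s        s s w q $  match s
  3  $ <N> <L>          s w q $    expand <L> → <S> q
  4  $ <N> q <S>        s w q $    expand <S> → s <L> <N>
  5  $ <N> q <N> <L> s  s w q $    match s
  6  $ <N> q <N> <L>    w q $      expand <L> → λ
  7  $ <N> q <N>        w q $      expand <N> → w
  8  $ <N> q w          w q $      match w
Stack after step 8: $ <N> q (top = q).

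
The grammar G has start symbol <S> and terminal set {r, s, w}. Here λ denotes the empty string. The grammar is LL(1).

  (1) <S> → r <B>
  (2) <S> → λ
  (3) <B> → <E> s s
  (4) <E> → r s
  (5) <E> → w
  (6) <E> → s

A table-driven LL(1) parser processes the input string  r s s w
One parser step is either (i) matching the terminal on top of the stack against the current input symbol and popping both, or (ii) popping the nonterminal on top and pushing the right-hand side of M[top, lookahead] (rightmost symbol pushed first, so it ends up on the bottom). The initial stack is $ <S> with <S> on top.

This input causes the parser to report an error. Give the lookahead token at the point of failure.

w

     Stack      Input      Action
  1  $ <S>      r s s w $  expand <S> → r <B>
  2  $ <B> r    r s s w $  match r
  3  $ <B>      s s w $    expand <B> → <E> s s
  4  $ s s <E>  s s w $    expand <E> → s
  5  $ s s s    s s w $    match s
  6  $ s s      s w $      match s
  7  $ s        w $        error: top is terminal s but lookahead is w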